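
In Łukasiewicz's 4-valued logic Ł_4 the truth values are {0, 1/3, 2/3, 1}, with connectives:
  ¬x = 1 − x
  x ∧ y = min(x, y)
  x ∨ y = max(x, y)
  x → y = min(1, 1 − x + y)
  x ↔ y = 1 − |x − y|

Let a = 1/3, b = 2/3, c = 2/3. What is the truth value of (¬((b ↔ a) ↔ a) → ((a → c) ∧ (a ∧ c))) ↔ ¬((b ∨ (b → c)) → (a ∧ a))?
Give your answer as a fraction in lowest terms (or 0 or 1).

2/3

b ↔ a = 2/3 ↔ 1/3 = 2/3
(b ↔ a) ↔ a = 2/3 ↔ 1/3 = 2/3
¬((b ↔ a) ↔ a) = ¬2/3 = 1/3
a → c = 1/3 → 2/3 = 1
a ∧ c = 1/3 ∧ 2/3 = 1/3
(a → c) ∧ (a ∧ c) = 1 ∧ 1/3 = 1/3
¬((b ↔ a) ↔ a) → ((a → c) ∧ (a ∧ c)) = 1/3 → 1/3 = 1
b → c = 2/3 → 2/3 = 1
b ∨ (b → c) = 2/3 ∨ 1 = 1
a ∧ a = 1/3 ∧ 1/3 = 1/3
(b ∨ (b → c)) → (a ∧ a) = 1 → 1/3 = 1/3
¬((b ∨ (b → c)) → (a ∧ a)) = ¬1/3 = 2/3
(¬((b ↔ a) ↔ a) → ((a → c) ∧ (a ∧ c))) ↔ ¬((b ∨ (b → c)) → (a ∧ a)) = 1 ↔ 2/3 = 2/3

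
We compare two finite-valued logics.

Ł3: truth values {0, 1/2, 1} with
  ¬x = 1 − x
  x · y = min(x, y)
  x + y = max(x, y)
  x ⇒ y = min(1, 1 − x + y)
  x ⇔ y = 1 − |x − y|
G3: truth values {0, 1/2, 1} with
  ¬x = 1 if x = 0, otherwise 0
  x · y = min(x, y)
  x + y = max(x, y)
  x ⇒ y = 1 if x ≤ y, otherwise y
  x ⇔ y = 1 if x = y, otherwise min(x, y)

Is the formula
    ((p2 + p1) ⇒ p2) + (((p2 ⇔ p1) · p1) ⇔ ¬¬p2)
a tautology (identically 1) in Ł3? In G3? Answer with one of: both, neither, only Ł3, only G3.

In Ł3: at p1 = 1/2, p2 = 0 the value is 1/2 — not a tautology.
In G3: at p1 = 1, p2 = 1/2 the value is 1/2 — not a tautology.

neither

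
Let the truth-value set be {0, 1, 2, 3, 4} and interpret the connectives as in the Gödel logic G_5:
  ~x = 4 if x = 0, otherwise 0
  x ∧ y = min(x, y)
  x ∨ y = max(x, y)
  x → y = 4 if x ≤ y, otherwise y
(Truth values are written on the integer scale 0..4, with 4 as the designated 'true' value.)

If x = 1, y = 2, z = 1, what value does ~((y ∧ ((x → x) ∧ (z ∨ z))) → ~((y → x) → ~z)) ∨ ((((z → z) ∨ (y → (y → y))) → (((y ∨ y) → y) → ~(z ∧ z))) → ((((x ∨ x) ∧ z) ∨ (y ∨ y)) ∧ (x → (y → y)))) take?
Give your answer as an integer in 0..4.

x → x = 1 → 1 = 4
z ∨ z = 1 ∨ 1 = 1
(x → x) ∧ (z ∨ z) = 4 ∧ 1 = 1
y ∧ ((x → x) ∧ (z ∨ z)) = 2 ∧ 1 = 1
y → x = 2 → 1 = 1
~z = ~1 = 0
(y → x) → ~z = 1 → 0 = 0
~((y → x) → ~z) = ~0 = 4
(y ∧ ((x → x) ∧ (z ∨ z))) → ~((y → x) → ~z) = 1 → 4 = 4
~((y ∧ ((x → x) ∧ (z ∨ z))) → ~((y → x) → ~z)) = ~4 = 0
z → z = 1 → 1 = 4
y → y = 2 → 2 = 4
y → (y → y) = 2 → 4 = 4
(z → z) ∨ (y → (y → y)) = 4 ∨ 4 = 4
y ∨ y = 2 ∨ 2 = 2
(y ∨ y) → y = 2 → 2 = 4
z ∧ z = 1 ∧ 1 = 1
~(z ∧ z) = ~1 = 0
((y ∨ y) → y) → ~(z ∧ z) = 4 → 0 = 0
((z → z) ∨ (y → (y → y))) → (((y ∨ y) → y) → ~(z ∧ z)) = 4 → 0 = 0
x ∨ x = 1 ∨ 1 = 1
(x ∨ x) ∧ z = 1 ∧ 1 = 1
y ∨ y = 2 ∨ 2 = 2
((x ∨ x) ∧ z) ∨ (y ∨ y) = 1 ∨ 2 = 2
y → y = 2 → 2 = 4
x → (y → y) = 1 → 4 = 4
(((x ∨ x) ∧ z) ∨ (y ∨ y)) ∧ (x → (y → y)) = 2 ∧ 4 = 2
(((z → z) ∨ (y → (y → y))) → (((y ∨ y) → y) → ~(z ∧ z))) → ((((x ∨ x) ∧ z) ∨ (y ∨ y)) ∧ (x → (y → y))) = 0 → 2 = 4
~((y ∧ ((x → x) ∧ (z ∨ z))) → ~((y → x) → ~z)) ∨ ((((z → z) ∨ (y → (y → y))) → (((y ∨ y) → y) → ~(z ∧ z))) → ((((x ∨ x) ∧ z) ∨ (y ∨ y)) ∧ (x → (y → y)))) = 0 ∨ 4 = 4

4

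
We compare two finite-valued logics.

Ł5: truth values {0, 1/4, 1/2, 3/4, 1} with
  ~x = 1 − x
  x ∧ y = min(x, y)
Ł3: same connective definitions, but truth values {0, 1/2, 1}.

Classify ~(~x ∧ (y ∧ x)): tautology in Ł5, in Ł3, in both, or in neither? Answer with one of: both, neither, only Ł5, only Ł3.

In Ł5: at x = 1/4, y = 1/4 the value is 3/4 — not a tautology.
In Ł3: at x = 1/2, y = 1/2 the value is 1/2 — not a tautology.

neither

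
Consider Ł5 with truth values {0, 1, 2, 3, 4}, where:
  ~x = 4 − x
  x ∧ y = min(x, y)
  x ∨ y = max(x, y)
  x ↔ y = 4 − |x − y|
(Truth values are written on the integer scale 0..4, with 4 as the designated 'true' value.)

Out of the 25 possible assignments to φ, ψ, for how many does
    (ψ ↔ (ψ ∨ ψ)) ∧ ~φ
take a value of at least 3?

10

value 4: 5 assignments (counts)
value 3: 5 assignments (counts)
value 2: 5 assignments
value 1: 5 assignments
value 0: 5 assignments
So 10 of the 25 assignments meet the threshold.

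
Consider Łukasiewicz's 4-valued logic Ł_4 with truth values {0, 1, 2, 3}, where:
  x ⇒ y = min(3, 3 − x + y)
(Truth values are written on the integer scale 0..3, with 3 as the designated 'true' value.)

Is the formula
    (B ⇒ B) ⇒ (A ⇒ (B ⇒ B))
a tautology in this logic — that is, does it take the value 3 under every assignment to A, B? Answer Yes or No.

A = 0, B = 0 ↦ 3
A = 0, B = 1 ↦ 3
A = 0, B = 2 ↦ 3
A = 0, B = 3 ↦ 3
A = 1, B = 0 ↦ 3
A = 1, B = 1 ↦ 3
A = 1, B = 2 ↦ 3
A = 1, B = 3 ↦ 3
A = 2, B = 0 ↦ 3
A = 2, B = 1 ↦ 3
A = 2, B = 2 ↦ 3
A = 2, B = 3 ↦ 3
A = 3, B = 0 ↦ 3
A = 3, B = 1 ↦ 3
A = 3, B = 2 ↦ 3
A = 3, B = 3 ↦ 3
Every assignment gives a value ≥ 3.

Yes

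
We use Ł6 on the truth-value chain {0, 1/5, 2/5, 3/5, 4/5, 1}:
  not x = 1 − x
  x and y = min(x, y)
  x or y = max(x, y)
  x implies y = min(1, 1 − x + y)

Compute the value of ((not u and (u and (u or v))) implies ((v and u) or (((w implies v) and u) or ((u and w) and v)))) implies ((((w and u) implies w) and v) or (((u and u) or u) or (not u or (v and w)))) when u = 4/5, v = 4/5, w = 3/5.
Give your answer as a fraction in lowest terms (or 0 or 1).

not u = not 4/5 = 1/5
u or v = 4/5 or 4/5 = 4/5
u and (u or v) = 4/5 and 4/5 = 4/5
not u and (u and (u or v)) = 1/5 and 4/5 = 1/5
v and u = 4/5 and 4/5 = 4/5
w implies v = 3/5 implies 4/5 = 1
(w implies v) and u = 1 and 4/5 = 4/5
u and w = 4/5 and 3/5 = 3/5
(u and w) and v = 3/5 and 4/5 = 3/5
((w implies v) and u) or ((u and w) and v) = 4/5 or 3/5 = 4/5
(v and u) or (((w implies v) and u) or ((u and w) and v)) = 4/5 or 4/5 = 4/5
(not u and (u and (u or v))) implies ((v and u) or (((w implies v) and u) or ((u and w) and v))) = 1/5 implies 4/5 = 1
w and u = 3/5 and 4/5 = 3/5
(w and u) implies w = 3/5 implies 3/5 = 1
((w and u) implies w) and v = 1 and 4/5 = 4/5
u and u = 4/5 and 4/5 = 4/5
(u and u) or u = 4/5 or 4/5 = 4/5
not u = not 4/5 = 1/5
v and w = 4/5 and 3/5 = 3/5
not u or (v and w) = 1/5 or 3/5 = 3/5
((u and u) or u) or (not u or (v and w)) = 4/5 or 3/5 = 4/5
(((w and u) implies w) and v) or (((u and u) or u) or (not u or (v and w))) = 4/5 or 4/5 = 4/5
((not u and (u and (u or v))) implies ((v and u) or (((w implies v) and u) or ((u and w) and v)))) implies ((((w and u) implies w) and v) or (((u and u) or u) or (not u or (v and w)))) = 1 implies 4/5 = 4/5

4/5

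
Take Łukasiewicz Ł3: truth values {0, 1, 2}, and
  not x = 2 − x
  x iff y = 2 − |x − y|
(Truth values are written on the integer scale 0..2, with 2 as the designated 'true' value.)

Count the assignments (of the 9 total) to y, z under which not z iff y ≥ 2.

y = 0, z = 0 ↦ 0  <
y = 0, z = 1 ↦ 1  <
y = 0, z = 2 ↦ 2  ≥
y = 1, z = 0 ↦ 1  <
y = 1, z = 1 ↦ 2  ≥
y = 1, z = 2 ↦ 1  <
y = 2, z = 0 ↦ 2  ≥
y = 2, z = 1 ↦ 1  <
y = 2, z = 2 ↦ 0  <
So 3 of the 9 assignments meet the threshold.

3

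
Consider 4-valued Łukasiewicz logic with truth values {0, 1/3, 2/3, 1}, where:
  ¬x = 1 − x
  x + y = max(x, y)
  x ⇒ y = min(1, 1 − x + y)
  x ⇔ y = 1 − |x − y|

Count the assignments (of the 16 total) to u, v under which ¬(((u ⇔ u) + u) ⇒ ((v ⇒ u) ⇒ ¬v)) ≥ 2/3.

4

u = 0, v = 0 ↦ 0  <
u = 0, v = 1/3 ↦ 0  <
u = 0, v = 2/3 ↦ 0  <
u = 0, v = 1 ↦ 0  <
u = 1/3, v = 0 ↦ 0  <
u = 1/3, v = 1/3 ↦ 1/3  <
u = 1/3, v = 2/3 ↦ 1/3  <
u = 1/3, v = 1 ↦ 1/3  <
u = 2/3, v = 0 ↦ 0  <
u = 2/3, v = 1/3 ↦ 1/3  <
u = 2/3, v = 2/3 ↦ 2/3  ≥
u = 2/3, v = 1 ↦ 2/3  ≥
u = 1, v = 0 ↦ 0  <
u = 1, v = 1/3 ↦ 1/3  <
u = 1, v = 2/3 ↦ 2/3  ≥
u = 1, v = 1 ↦ 1  ≥
So 4 of the 16 assignments meet the threshold.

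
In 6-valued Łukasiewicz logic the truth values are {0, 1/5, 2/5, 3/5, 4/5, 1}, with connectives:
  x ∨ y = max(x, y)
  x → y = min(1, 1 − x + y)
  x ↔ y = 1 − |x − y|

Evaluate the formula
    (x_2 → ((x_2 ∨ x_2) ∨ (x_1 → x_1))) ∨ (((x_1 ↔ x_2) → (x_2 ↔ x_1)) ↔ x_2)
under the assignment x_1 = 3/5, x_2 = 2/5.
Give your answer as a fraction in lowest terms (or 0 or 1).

1

x_2 ∨ x_2 = 2/5 ∨ 2/5 = 2/5
x_1 → x_1 = 3/5 → 3/5 = 1
(x_2 ∨ x_2) ∨ (x_1 → x_1) = 2/5 ∨ 1 = 1
x_2 → ((x_2 ∨ x_2) ∨ (x_1 → x_1)) = 2/5 → 1 = 1
x_1 ↔ x_2 = 3/5 ↔ 2/5 = 4/5
x_2 ↔ x_1 = 2/5 ↔ 3/5 = 4/5
(x_1 ↔ x_2) → (x_2 ↔ x_1) = 4/5 → 4/5 = 1
((x_1 ↔ x_2) → (x_2 ↔ x_1)) ↔ x_2 = 1 ↔ 2/5 = 2/5
(x_2 → ((x_2 ∨ x_2) ∨ (x_1 → x_1))) ∨ (((x_1 ↔ x_2) → (x_2 ↔ x_1)) ↔ x_2) = 1 ∨ 2/5 = 1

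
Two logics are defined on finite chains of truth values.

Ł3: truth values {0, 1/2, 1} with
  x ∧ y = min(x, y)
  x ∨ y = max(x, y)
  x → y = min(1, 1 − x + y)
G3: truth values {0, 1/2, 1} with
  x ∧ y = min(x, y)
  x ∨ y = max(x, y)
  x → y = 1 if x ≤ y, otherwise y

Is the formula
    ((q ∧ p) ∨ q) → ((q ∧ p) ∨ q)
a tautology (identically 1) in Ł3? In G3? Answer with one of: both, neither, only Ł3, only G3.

In Ł3: every assignment gives 1 — tautology.
In G3: every assignment gives 1 — tautology.

both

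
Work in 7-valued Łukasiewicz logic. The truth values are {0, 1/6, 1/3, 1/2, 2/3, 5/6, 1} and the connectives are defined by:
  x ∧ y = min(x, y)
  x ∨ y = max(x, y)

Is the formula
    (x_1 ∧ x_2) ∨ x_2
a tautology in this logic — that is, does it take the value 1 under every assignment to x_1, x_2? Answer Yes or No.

No

Counterexample: take x_1 = 0, x_2 = 0.
x_1 ∧ x_2 = 0 ∧ 0 = 0
(x_1 ∧ x_2) ∨ x_2 = 0 ∨ 0 = 0
This gives 0 ≠ 1.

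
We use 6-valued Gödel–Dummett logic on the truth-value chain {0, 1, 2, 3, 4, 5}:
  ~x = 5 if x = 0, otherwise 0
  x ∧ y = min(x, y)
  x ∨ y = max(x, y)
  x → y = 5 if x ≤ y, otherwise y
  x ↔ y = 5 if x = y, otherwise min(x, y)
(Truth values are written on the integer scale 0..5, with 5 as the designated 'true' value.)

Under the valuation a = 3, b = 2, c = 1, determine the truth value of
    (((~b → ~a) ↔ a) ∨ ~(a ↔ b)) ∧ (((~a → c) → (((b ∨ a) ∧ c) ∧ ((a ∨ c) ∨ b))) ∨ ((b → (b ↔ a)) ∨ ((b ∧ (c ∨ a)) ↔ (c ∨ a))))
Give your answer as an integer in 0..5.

~b = ~2 = 0
~a = ~3 = 0
~b → ~a = 0 → 0 = 5
(~b → ~a) ↔ a = 5 ↔ 3 = 3
a ↔ b = 3 ↔ 2 = 2
~(a ↔ b) = ~2 = 0
((~b → ~a) ↔ a) ∨ ~(a ↔ b) = 3 ∨ 0 = 3
~a = ~3 = 0
~a → c = 0 → 1 = 5
b ∨ a = 2 ∨ 3 = 3
(b ∨ a) ∧ c = 3 ∧ 1 = 1
a ∨ c = 3 ∨ 1 = 3
(a ∨ c) ∨ b = 3 ∨ 2 = 3
((b ∨ a) ∧ c) ∧ ((a ∨ c) ∨ b) = 1 ∧ 3 = 1
(~a → c) → (((b ∨ a) ∧ c) ∧ ((a ∨ c) ∨ b)) = 5 → 1 = 1
b ↔ a = 2 ↔ 3 = 2
b → (b ↔ a) = 2 → 2 = 5
c ∨ a = 1 ∨ 3 = 3
b ∧ (c ∨ a) = 2 ∧ 3 = 2
c ∨ a = 1 ∨ 3 = 3
(b ∧ (c ∨ a)) ↔ (c ∨ a) = 2 ↔ 3 = 2
(b → (b ↔ a)) ∨ ((b ∧ (c ∨ a)) ↔ (c ∨ a)) = 5 ∨ 2 = 5
((~a → c) → (((b ∨ a) ∧ c) ∧ ((a ∨ c) ∨ b))) ∨ ((b → (b ↔ a)) ∨ ((b ∧ (c ∨ a)) ↔ (c ∨ a))) = 1 ∨ 5 = 5
(((~b → ~a) ↔ a) ∨ ~(a ↔ b)) ∧ (((~a → c) → (((b ∨ a) ∧ c) ∧ ((a ∨ c) ∨ b))) ∨ ((b → (b ↔ a)) ∨ ((b ∧ (c ∨ a)) ↔ (c ∨ a)))) = 3 ∧ 5 = 3

3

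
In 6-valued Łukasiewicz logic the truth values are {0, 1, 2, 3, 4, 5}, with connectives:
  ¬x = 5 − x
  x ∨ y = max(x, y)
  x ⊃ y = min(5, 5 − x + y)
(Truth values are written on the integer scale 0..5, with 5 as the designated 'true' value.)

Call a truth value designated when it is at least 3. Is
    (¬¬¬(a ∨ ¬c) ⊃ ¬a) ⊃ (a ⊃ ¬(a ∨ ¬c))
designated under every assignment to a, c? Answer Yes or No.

No

Counterexample: take a = 3, c = 0.
¬c = ¬0 = 5
a ∨ ¬c = 3 ∨ 5 = 5
¬(a ∨ ¬c) = ¬5 = 0
¬¬(a ∨ ¬c) = ¬0 = 5
¬¬¬(a ∨ ¬c) = ¬5 = 0
¬a = ¬3 = 2
¬¬¬(a ∨ ¬c) ⊃ ¬a = 0 ⊃ 2 = 5
¬c = ¬0 = 5
a ∨ ¬c = 3 ∨ 5 = 5
¬(a ∨ ¬c) = ¬5 = 0
a ⊃ ¬(a ∨ ¬c) = 3 ⊃ 0 = 2
(¬¬¬(a ∨ ¬c) ⊃ ¬a) ⊃ (a ⊃ ¬(a ∨ ¬c)) = 5 ⊃ 2 = 2
This gives 2, which is below 3.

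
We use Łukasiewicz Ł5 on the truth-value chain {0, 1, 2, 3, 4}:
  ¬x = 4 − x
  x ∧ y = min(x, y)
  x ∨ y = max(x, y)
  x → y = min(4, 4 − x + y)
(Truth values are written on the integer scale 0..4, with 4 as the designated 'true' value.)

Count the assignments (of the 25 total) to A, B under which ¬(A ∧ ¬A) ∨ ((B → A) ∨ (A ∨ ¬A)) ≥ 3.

value 4: 19 assignments (counts)
value 3: 5 assignments (counts)
value 2: 1 assignment
So 24 of the 25 assignments meet the threshold.

24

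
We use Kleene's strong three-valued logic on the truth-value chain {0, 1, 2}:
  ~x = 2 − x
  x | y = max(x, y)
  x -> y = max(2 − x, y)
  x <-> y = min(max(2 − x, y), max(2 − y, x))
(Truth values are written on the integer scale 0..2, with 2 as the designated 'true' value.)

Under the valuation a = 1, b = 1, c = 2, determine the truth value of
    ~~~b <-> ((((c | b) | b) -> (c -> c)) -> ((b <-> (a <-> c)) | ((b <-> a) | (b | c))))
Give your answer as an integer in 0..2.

~b = ~1 = 1
~~b = ~1 = 1
~~~b = ~1 = 1
c | b = 2 | 1 = 2
(c | b) | b = 2 | 1 = 2
c -> c = 2 -> 2 = 2
((c | b) | b) -> (c -> c) = 2 -> 2 = 2
a <-> c = 1 <-> 2 = 1
b <-> (a <-> c) = 1 <-> 1 = 1
b <-> a = 1 <-> 1 = 1
b | c = 1 | 2 = 2
(b <-> a) | (b | c) = 1 | 2 = 2
(b <-> (a <-> c)) | ((b <-> a) | (b | c)) = 1 | 2 = 2
(((c | b) | b) -> (c -> c)) -> ((b <-> (a <-> c)) | ((b <-> a) | (b | c))) = 2 -> 2 = 2
~~~b <-> ((((c | b) | b) -> (c -> c)) -> ((b <-> (a <-> c)) | ((b <-> a) | (b | c)))) = 1 <-> 2 = 1

1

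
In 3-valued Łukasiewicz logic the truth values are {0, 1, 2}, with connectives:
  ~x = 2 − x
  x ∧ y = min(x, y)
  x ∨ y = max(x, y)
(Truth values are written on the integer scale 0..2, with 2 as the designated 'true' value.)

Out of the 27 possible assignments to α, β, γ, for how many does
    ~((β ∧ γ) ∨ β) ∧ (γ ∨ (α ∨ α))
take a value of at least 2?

5

value 2: 5 assignments (counts)
value 1: 11 assignments
value 0: 11 assignments
So 5 of the 27 assignments meet the threshold.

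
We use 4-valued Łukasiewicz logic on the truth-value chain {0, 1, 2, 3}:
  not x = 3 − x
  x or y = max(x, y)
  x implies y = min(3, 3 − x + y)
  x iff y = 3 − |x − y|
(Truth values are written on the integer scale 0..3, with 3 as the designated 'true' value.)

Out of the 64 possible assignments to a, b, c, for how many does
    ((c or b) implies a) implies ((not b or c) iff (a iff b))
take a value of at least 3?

38

value 3: 38 assignments (counts)
value 2: 14 assignments
value 1: 7 assignments
value 0: 5 assignments
So 38 of the 64 assignments meet the threshold.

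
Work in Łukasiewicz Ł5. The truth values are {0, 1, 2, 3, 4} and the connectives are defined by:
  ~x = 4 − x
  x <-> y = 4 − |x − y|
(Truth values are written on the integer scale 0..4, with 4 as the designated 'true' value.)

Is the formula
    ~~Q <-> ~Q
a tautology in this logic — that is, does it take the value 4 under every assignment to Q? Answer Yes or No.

No

Counterexample: take Q = 0.
~Q = ~0 = 4
~~Q = ~4 = 0
~Q = ~0 = 4
~~Q <-> ~Q = 0 <-> 4 = 0
This gives 0 ≠ 4.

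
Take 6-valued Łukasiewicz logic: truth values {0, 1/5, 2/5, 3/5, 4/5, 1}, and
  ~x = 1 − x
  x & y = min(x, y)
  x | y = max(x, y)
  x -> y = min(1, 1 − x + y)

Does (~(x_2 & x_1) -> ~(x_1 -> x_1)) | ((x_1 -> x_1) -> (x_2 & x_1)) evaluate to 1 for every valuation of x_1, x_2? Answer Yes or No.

Counterexample: take x_1 = 0, x_2 = 0.
x_2 & x_1 = 0 & 0 = 0
~(x_2 & x_1) = ~0 = 1
x_1 -> x_1 = 0 -> 0 = 1
~(x_1 -> x_1) = ~1 = 0
~(x_2 & x_1) -> ~(x_1 -> x_1) = 1 -> 0 = 0
(x_1 -> x_1) -> (x_2 & x_1) = 1 -> 0 = 0
(~(x_2 & x_1) -> ~(x_1 -> x_1)) | ((x_1 -> x_1) -> (x_2 & x_1)) = 0 | 0 = 0
This gives 0 ≠ 1.

No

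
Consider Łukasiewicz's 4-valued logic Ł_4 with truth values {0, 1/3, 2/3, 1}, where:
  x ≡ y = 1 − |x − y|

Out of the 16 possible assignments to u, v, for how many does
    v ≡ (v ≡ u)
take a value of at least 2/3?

u = 0, v = 0 ↦ 0  <
u = 0, v = 1/3 ↦ 2/3  ≥
u = 0, v = 2/3 ↦ 2/3  ≥
u = 0, v = 1 ↦ 0  <
u = 1/3, v = 0 ↦ 1/3  <
u = 1/3, v = 1/3 ↦ 1/3  <
u = 1/3, v = 2/3 ↦ 1  ≥
u = 1/3, v = 1 ↦ 1/3  <
u = 2/3, v = 0 ↦ 2/3  ≥
u = 2/3, v = 1/3 ↦ 2/3  ≥
u = 2/3, v = 2/3 ↦ 2/3  ≥
u = 2/3, v = 1 ↦ 2/3  ≥
u = 1, v = 0 ↦ 1  ≥
u = 1, v = 1/3 ↦ 1  ≥
u = 1, v = 2/3 ↦ 1  ≥
u = 1, v = 1 ↦ 1  ≥
So 11 of the 16 assignments meet the threshold.

11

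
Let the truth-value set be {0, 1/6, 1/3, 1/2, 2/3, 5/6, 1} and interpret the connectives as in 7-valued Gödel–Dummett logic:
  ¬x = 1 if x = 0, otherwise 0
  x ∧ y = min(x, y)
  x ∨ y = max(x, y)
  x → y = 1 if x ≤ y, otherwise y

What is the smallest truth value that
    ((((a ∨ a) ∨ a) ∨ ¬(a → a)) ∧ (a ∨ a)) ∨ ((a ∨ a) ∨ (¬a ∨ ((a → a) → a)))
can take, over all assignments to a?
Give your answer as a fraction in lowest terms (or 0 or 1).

Take a = 1/6:
a ∨ a = 1/6 ∨ 1/6 = 1/6
(a ∨ a) ∨ a = 1/6 ∨ 1/6 = 1/6
a → a = 1/6 → 1/6 = 1
¬(a → a) = ¬1 = 0
((a ∨ a) ∨ a) ∨ ¬(a → a) = 1/6 ∨ 0 = 1/6
a ∨ a = 1/6 ∨ 1/6 = 1/6
(((a ∨ a) ∨ a) ∨ ¬(a → a)) ∧ (a ∨ a) = 1/6 ∧ 1/6 = 1/6
a ∨ a = 1/6 ∨ 1/6 = 1/6
¬a = ¬1/6 = 0
a → a = 1/6 → 1/6 = 1
(a → a) → a = 1 → 1/6 = 1/6
¬a ∨ ((a → a) → a) = 0 ∨ 1/6 = 1/6
(a ∨ a) ∨ (¬a ∨ ((a → a) → a)) = 1/6 ∨ 1/6 = 1/6
((((a ∨ a) ∨ a) ∨ ¬(a → a)) ∧ (a ∨ a)) ∨ ((a ∨ a) ∨ (¬a ∨ ((a → a) → a))) = 1/6 ∨ 1/6 = 1/6
No assignment yields a value below 1/6, so this is the minimum.

1/6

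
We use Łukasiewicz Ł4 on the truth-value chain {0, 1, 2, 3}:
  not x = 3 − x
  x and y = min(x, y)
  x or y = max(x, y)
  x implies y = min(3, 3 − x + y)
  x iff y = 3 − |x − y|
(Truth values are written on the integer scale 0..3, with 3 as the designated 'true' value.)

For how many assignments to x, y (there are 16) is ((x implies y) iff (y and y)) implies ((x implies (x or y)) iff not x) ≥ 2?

x = 0, y = 0 ↦ 3  ≥
x = 0, y = 1 ↦ 3  ≥
x = 0, y = 2 ↦ 3  ≥
x = 0, y = 3 ↦ 3  ≥
x = 1, y = 0 ↦ 3  ≥
x = 1, y = 1 ↦ 3  ≥
x = 1, y = 2 ↦ 3  ≥
x = 1, y = 3 ↦ 2  ≥
x = 2, y = 0 ↦ 2  ≥
x = 2, y = 1 ↦ 2  ≥
x = 2, y = 2 ↦ 2  ≥
x = 2, y = 3 ↦ 1  <
x = 3, y = 0 ↦ 0  <
x = 3, y = 1 ↦ 0  <
x = 3, y = 2 ↦ 0  <
x = 3, y = 3 ↦ 0  <
So 11 of the 16 assignments meet the threshold.

11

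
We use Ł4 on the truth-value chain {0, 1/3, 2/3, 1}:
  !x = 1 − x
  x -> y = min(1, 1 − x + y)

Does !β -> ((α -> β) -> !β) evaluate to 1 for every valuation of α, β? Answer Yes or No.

Yes

α = 0, β = 0 ↦ 1
α = 0, β = 1/3 ↦ 1
α = 0, β = 2/3 ↦ 1
α = 0, β = 1 ↦ 1
α = 1/3, β = 0 ↦ 1
α = 1/3, β = 1/3 ↦ 1
α = 1/3, β = 2/3 ↦ 1
α = 1/3, β = 1 ↦ 1
α = 2/3, β = 0 ↦ 1
α = 2/3, β = 1/3 ↦ 1
α = 2/3, β = 2/3 ↦ 1
α = 2/3, β = 1 ↦ 1
α = 1, β = 0 ↦ 1
α = 1, β = 1/3 ↦ 1
α = 1, β = 2/3 ↦ 1
α = 1, β = 1 ↦ 1
Every assignment gives a value ≥ 1.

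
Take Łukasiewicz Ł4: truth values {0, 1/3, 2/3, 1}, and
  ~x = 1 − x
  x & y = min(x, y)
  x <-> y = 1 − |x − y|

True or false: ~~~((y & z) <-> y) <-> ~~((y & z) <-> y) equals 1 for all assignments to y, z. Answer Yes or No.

Counterexample: take y = 0, z = 0.
y & z = 0 & 0 = 0
(y & z) <-> y = 0 <-> 0 = 1
~((y & z) <-> y) = ~1 = 0
~~((y & z) <-> y) = ~0 = 1
~~~((y & z) <-> y) = ~1 = 0
y & z = 0 & 0 = 0
(y & z) <-> y = 0 <-> 0 = 1
~((y & z) <-> y) = ~1 = 0
~~((y & z) <-> y) = ~0 = 1
~~~((y & z) <-> y) <-> ~~((y & z) <-> y) = 0 <-> 1 = 0
This gives 0 ≠ 1.

No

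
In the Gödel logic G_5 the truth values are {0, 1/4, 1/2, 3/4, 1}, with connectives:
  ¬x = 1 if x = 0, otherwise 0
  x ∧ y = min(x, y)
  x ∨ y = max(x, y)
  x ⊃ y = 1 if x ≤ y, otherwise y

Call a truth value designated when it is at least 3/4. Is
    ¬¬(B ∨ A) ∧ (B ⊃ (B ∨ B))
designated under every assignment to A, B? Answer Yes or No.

No

Counterexample: take A = 0, B = 0.
B ∨ A = 0 ∨ 0 = 0
¬(B ∨ A) = ¬0 = 1
¬¬(B ∨ A) = ¬1 = 0
B ∨ B = 0 ∨ 0 = 0
B ⊃ (B ∨ B) = 0 ⊃ 0 = 1
¬¬(B ∨ A) ∧ (B ⊃ (B ∨ B)) = 0 ∧ 1 = 0
This gives 0, which is below 3/4.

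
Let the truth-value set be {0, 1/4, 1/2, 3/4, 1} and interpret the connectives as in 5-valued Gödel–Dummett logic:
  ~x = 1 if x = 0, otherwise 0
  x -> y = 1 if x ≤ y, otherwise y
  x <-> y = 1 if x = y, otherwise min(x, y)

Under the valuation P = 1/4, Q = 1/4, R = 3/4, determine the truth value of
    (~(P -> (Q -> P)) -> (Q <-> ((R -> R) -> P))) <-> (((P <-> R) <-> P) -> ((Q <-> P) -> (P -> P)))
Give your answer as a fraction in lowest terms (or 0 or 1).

Q -> P = 1/4 -> 1/4 = 1
P -> (Q -> P) = 1/4 -> 1 = 1
~(P -> (Q -> P)) = ~1 = 0
R -> R = 3/4 -> 3/4 = 1
(R -> R) -> P = 1 -> 1/4 = 1/4
Q <-> ((R -> R) -> P) = 1/4 <-> 1/4 = 1
~(P -> (Q -> P)) -> (Q <-> ((R -> R) -> P)) = 0 -> 1 = 1
P <-> R = 1/4 <-> 3/4 = 1/4
(P <-> R) <-> P = 1/4 <-> 1/4 = 1
Q <-> P = 1/4 <-> 1/4 = 1
P -> P = 1/4 -> 1/4 = 1
(Q <-> P) -> (P -> P) = 1 -> 1 = 1
((P <-> R) <-> P) -> ((Q <-> P) -> (P -> P)) = 1 -> 1 = 1
(~(P -> (Q -> P)) -> (Q <-> ((R -> R) -> P))) <-> (((P <-> R) <-> P) -> ((Q <-> P) -> (P -> P))) = 1 <-> 1 = 1

1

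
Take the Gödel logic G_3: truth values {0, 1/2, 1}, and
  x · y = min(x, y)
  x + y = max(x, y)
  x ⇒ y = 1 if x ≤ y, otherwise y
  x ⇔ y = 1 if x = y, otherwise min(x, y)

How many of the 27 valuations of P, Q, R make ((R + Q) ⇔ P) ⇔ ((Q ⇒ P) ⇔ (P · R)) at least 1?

11

value 1: 11 assignments (counts)
value 1/2: 5 assignments
value 0: 11 assignments
So 11 of the 27 assignments meet the threshold.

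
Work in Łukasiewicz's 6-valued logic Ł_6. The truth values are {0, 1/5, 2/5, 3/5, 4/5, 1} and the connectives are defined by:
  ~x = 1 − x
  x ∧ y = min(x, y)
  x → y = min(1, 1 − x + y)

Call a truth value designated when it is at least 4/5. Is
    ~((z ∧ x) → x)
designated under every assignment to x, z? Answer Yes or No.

No

Counterexample: take x = 0, z = 0.
z ∧ x = 0 ∧ 0 = 0
(z ∧ x) → x = 0 → 0 = 1
~((z ∧ x) → x) = ~1 = 0
This gives 0, which is below 4/5.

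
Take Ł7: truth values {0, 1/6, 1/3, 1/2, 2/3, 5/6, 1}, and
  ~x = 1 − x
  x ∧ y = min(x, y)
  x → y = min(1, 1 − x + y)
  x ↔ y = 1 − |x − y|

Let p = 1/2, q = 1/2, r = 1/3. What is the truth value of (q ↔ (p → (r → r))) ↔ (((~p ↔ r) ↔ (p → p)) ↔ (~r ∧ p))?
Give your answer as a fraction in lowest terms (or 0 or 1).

5/6

r → r = 1/3 → 1/3 = 1
p → (r → r) = 1/2 → 1 = 1
q ↔ (p → (r → r)) = 1/2 ↔ 1 = 1/2
~p = ~1/2 = 1/2
~p ↔ r = 1/2 ↔ 1/3 = 5/6
p → p = 1/2 → 1/2 = 1
(~p ↔ r) ↔ (p → p) = 5/6 ↔ 1 = 5/6
~r = ~1/3 = 2/3
~r ∧ p = 2/3 ∧ 1/2 = 1/2
((~p ↔ r) ↔ (p → p)) ↔ (~r ∧ p) = 5/6 ↔ 1/2 = 2/3
(q ↔ (p → (r → r))) ↔ (((~p ↔ r) ↔ (p → p)) ↔ (~r ∧ p)) = 1/2 ↔ 2/3 = 5/6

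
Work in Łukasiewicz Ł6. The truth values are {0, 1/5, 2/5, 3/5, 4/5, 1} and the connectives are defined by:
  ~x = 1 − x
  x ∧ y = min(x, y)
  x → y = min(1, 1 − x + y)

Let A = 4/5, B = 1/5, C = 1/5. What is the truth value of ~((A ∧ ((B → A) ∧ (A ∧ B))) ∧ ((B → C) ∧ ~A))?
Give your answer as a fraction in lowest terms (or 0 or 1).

4/5

B → A = 1/5 → 4/5 = 1
A ∧ B = 4/5 ∧ 1/5 = 1/5
(B → A) ∧ (A ∧ B) = 1 ∧ 1/5 = 1/5
A ∧ ((B → A) ∧ (A ∧ B)) = 4/5 ∧ 1/5 = 1/5
B → C = 1/5 → 1/5 = 1
~A = ~4/5 = 1/5
(B → C) ∧ ~A = 1 ∧ 1/5 = 1/5
(A ∧ ((B → A) ∧ (A ∧ B))) ∧ ((B → C) ∧ ~A) = 1/5 ∧ 1/5 = 1/5
~((A ∧ ((B → A) ∧ (A ∧ B))) ∧ ((B → C) ∧ ~A)) = ~1/5 = 4/5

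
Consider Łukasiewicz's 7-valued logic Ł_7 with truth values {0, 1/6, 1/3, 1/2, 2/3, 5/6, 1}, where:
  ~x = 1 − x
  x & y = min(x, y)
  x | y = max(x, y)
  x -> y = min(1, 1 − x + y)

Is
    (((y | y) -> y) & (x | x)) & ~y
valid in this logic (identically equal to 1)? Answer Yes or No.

Counterexample: take x = 0, y = 0.
y | y = 0 | 0 = 0
(y | y) -> y = 0 -> 0 = 1
x | x = 0 | 0 = 0
((y | y) -> y) & (x | x) = 1 & 0 = 0
~y = ~0 = 1
(((y | y) -> y) & (x | x)) & ~y = 0 & 1 = 0
This gives 0 ≠ 1.

No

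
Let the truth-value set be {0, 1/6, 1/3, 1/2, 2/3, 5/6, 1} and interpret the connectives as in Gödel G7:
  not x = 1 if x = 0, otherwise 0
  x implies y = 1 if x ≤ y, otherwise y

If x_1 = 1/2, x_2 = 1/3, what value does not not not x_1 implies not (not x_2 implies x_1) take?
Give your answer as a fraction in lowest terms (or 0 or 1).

not x_1 = not 1/2 = 0
not not x_1 = not 0 = 1
not not not x_1 = not 1 = 0
not x_2 = not 1/3 = 0
not x_2 implies x_1 = 0 implies 1/2 = 1
not (not x_2 implies x_1) = not 1 = 0
not not not x_1 implies not (not x_2 implies x_1) = 0 implies 0 = 1

1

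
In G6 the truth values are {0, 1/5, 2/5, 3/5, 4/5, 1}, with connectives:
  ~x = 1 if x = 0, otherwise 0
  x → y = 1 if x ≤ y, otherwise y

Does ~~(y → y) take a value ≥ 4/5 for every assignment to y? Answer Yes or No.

y = 0 ↦ 1
y = 1/5 ↦ 1
y = 2/5 ↦ 1
y = 3/5 ↦ 1
y = 4/5 ↦ 1
y = 1 ↦ 1
Every assignment gives a value ≥ 4/5.

Yes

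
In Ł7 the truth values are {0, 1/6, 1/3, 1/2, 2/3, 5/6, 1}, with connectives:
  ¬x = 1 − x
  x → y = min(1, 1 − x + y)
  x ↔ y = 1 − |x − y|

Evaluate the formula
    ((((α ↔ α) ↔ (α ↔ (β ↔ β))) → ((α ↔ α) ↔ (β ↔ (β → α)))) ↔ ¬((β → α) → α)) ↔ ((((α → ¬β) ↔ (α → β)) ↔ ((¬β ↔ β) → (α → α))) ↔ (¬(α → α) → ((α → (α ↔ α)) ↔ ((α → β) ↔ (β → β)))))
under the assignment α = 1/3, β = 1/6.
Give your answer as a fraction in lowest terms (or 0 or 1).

α ↔ α = 1/3 ↔ 1/3 = 1
β ↔ β = 1/6 ↔ 1/6 = 1
α ↔ (β ↔ β) = 1/3 ↔ 1 = 1/3
(α ↔ α) ↔ (α ↔ (β ↔ β)) = 1 ↔ 1/3 = 1/3
α ↔ α = 1/3 ↔ 1/3 = 1
β → α = 1/6 → 1/3 = 1
β ↔ (β → α) = 1/6 ↔ 1 = 1/6
(α ↔ α) ↔ (β ↔ (β → α)) = 1 ↔ 1/6 = 1/6
((α ↔ α) ↔ (α ↔ (β ↔ β))) → ((α ↔ α) ↔ (β ↔ (β → α))) = 1/3 → 1/6 = 5/6
β → α = 1/6 → 1/3 = 1
(β → α) → α = 1 → 1/3 = 1/3
¬((β → α) → α) = ¬1/3 = 2/3
(((α ↔ α) ↔ (α ↔ (β ↔ β))) → ((α ↔ α) ↔ (β ↔ (β → α)))) ↔ ¬((β → α) → α) = 5/6 ↔ 2/3 = 5/6
¬β = ¬1/6 = 5/6
α → ¬β = 1/3 → 5/6 = 1
α → β = 1/3 → 1/6 = 5/6
(α → ¬β) ↔ (α → β) = 1 ↔ 5/6 = 5/6
¬β = ¬1/6 = 5/6
¬β ↔ β = 5/6 ↔ 1/6 = 1/3
α → α = 1/3 → 1/3 = 1
(¬β ↔ β) → (α → α) = 1/3 → 1 = 1
((α → ¬β) ↔ (α → β)) ↔ ((¬β ↔ β) → (α → α)) = 5/6 ↔ 1 = 5/6
α → α = 1/3 → 1/3 = 1
¬(α → α) = ¬1 = 0
α ↔ α = 1/3 ↔ 1/3 = 1
α → (α ↔ α) = 1/3 → 1 = 1
α → β = 1/3 → 1/6 = 5/6
β → β = 1/6 → 1/6 = 1
(α → β) ↔ (β → β) = 5/6 ↔ 1 = 5/6
(α → (α ↔ α)) ↔ ((α → β) ↔ (β → β)) = 1 ↔ 5/6 = 5/6
¬(α → α) → ((α → (α ↔ α)) ↔ ((α → β) ↔ (β → β))) = 0 → 5/6 = 1
(((α → ¬β) ↔ (α → β)) ↔ ((¬β ↔ β) → (α → α))) ↔ (¬(α → α) → ((α → (α ↔ α)) ↔ ((α → β) ↔ (β → β)))) = 5/6 ↔ 1 = 5/6
((((α ↔ α) ↔ (α ↔ (β ↔ β))) → ((α ↔ α) ↔ (β ↔ (β → α)))) ↔ ¬((β → α) → α)) ↔ ((((α → ¬β) ↔ (α → β)) ↔ ((¬β ↔ β) → (α → α))) ↔ (¬(α → α) → ((α → (α ↔ α)) ↔ ((α → β) ↔ (β → β))))) = 5/6 ↔ 5/6 = 1

1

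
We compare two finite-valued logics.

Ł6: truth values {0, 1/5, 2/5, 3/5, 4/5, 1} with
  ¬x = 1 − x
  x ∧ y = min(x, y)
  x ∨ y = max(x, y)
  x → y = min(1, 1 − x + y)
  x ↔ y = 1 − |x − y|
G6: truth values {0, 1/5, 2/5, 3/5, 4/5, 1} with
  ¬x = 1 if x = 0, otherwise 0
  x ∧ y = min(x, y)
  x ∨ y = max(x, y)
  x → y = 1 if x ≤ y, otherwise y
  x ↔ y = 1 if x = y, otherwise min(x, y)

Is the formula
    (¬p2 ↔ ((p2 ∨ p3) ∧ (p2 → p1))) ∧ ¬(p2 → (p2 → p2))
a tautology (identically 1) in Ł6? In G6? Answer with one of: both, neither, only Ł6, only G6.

neither

In Ł6: at p1 = 0, p2 = 0, p3 = 0 the value is 0 — not a tautology.
In G6: at p1 = 0, p2 = 0, p3 = 0 the value is 0 — not a tautology.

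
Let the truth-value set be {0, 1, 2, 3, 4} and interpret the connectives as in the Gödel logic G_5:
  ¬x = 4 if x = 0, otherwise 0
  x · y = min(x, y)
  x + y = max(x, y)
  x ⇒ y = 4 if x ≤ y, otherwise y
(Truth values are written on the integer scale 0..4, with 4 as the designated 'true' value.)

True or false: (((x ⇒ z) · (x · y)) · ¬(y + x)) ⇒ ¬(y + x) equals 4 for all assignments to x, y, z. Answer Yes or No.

At x = 2, y = 1, z = 4, for instance:
x ⇒ z = 2 ⇒ 4 = 4
x · y = 2 · 1 = 1
(x ⇒ z) · (x · y) = 4 · 1 = 1
y + x = 1 + 2 = 2
¬(y + x) = ¬2 = 0
((x ⇒ z) · (x · y)) · ¬(y + x) = 1 · 0 = 0
(((x ⇒ z) · (x · y)) · ¬(y + x)) ⇒ ¬(y + x) = 0 ⇒ 0 = 4
and checking the remaining 124 assignments likewise gives ≥ 4 in every case.

Yes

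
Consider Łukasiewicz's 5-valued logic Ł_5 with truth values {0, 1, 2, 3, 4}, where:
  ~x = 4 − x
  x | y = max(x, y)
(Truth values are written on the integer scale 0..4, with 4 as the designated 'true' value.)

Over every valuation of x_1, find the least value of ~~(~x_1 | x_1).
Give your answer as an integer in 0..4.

Take x_1 = 2:
~x_1 = ~2 = 2
~x_1 | x_1 = 2 | 2 = 2
~(~x_1 | x_1) = ~2 = 2
~~(~x_1 | x_1) = ~2 = 2
No assignment yields a value below 2, so this is the minimum.

2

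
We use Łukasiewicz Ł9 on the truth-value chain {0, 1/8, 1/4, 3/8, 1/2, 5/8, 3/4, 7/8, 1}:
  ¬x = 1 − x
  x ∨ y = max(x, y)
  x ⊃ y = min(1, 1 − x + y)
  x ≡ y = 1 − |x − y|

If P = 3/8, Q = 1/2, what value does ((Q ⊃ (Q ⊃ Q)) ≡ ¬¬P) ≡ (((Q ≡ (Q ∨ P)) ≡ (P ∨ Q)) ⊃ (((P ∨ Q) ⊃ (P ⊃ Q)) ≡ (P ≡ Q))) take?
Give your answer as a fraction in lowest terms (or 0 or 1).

Q ⊃ Q = 1/2 ⊃ 1/2 = 1
Q ⊃ (Q ⊃ Q) = 1/2 ⊃ 1 = 1
¬P = ¬3/8 = 5/8
¬¬P = ¬5/8 = 3/8
(Q ⊃ (Q ⊃ Q)) ≡ ¬¬P = 1 ≡ 3/8 = 3/8
Q ∨ P = 1/2 ∨ 3/8 = 1/2
Q ≡ (Q ∨ P) = 1/2 ≡ 1/2 = 1
P ∨ Q = 3/8 ∨ 1/2 = 1/2
(Q ≡ (Q ∨ P)) ≡ (P ∨ Q) = 1 ≡ 1/2 = 1/2
P ∨ Q = 3/8 ∨ 1/2 = 1/2
P ⊃ Q = 3/8 ⊃ 1/2 = 1
(P ∨ Q) ⊃ (P ⊃ Q) = 1/2 ⊃ 1 = 1
P ≡ Q = 3/8 ≡ 1/2 = 7/8
((P ∨ Q) ⊃ (P ⊃ Q)) ≡ (P ≡ Q) = 1 ≡ 7/8 = 7/8
((Q ≡ (Q ∨ P)) ≡ (P ∨ Q)) ⊃ (((P ∨ Q) ⊃ (P ⊃ Q)) ≡ (P ≡ Q)) = 1/2 ⊃ 7/8 = 1
((Q ⊃ (Q ⊃ Q)) ≡ ¬¬P) ≡ (((Q ≡ (Q ∨ P)) ≡ (P ∨ Q)) ⊃ (((P ∨ Q) ⊃ (P ⊃ Q)) ≡ (P ≡ Q))) = 3/8 ≡ 1 = 3/8

3/8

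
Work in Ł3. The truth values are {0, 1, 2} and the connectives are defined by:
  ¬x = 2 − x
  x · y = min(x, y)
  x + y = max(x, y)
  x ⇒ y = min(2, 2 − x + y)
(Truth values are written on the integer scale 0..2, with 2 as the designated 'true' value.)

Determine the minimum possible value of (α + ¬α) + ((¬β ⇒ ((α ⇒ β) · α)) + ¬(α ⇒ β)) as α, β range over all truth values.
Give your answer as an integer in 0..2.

1

Take α = 1, β = 0:
¬α = ¬1 = 1
α + ¬α = 1 + 1 = 1
¬β = ¬0 = 2
α ⇒ β = 1 ⇒ 0 = 1
(α ⇒ β) · α = 1 · 1 = 1
¬β ⇒ ((α ⇒ β) · α) = 2 ⇒ 1 = 1
α ⇒ β = 1 ⇒ 0 = 1
¬(α ⇒ β) = ¬1 = 1
(¬β ⇒ ((α ⇒ β) · α)) + ¬(α ⇒ β) = 1 + 1 = 1
(α + ¬α) + ((¬β ⇒ ((α ⇒ β) · α)) + ¬(α ⇒ β)) = 1 + 1 = 1
No assignment yields a value below 1, so this is the minimum.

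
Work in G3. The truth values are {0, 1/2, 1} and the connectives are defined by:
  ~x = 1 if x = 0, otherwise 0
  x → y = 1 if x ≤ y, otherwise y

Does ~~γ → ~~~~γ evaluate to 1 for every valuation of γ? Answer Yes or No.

Yes

γ = 0 ↦ 1
γ = 1/2 ↦ 1
γ = 1 ↦ 1
Every assignment gives a value ≥ 1.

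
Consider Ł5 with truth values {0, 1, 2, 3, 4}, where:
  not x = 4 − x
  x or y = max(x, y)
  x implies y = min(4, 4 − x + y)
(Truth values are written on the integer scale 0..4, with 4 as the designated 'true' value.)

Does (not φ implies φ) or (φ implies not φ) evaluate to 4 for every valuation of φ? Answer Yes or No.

Yes

φ = 0 ↦ 4
φ = 1 ↦ 4
φ = 2 ↦ 4
φ = 3 ↦ 4
φ = 4 ↦ 4
Every assignment gives a value ≥ 4.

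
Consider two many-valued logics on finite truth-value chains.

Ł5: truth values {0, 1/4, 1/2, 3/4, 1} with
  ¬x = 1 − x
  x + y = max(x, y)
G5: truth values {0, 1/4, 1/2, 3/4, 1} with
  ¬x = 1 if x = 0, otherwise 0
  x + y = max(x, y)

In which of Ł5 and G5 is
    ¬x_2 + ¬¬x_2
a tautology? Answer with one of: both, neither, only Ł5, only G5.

only G5

In Ł5: at x_2 = 1/4 the value is 3/4 — not a tautology.
In G5: every assignment gives 1 — tautology.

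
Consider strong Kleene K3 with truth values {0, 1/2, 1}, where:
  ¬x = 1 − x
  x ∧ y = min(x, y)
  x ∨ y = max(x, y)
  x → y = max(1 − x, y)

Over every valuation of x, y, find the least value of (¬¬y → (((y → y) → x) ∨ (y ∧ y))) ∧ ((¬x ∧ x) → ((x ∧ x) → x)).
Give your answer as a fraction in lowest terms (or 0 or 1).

Take x = 0, y = 1/2:
¬y = ¬1/2 = 1/2
¬¬y = ¬1/2 = 1/2
y → y = 1/2 → 1/2 = 1/2
(y → y) → x = 1/2 → 0 = 1/2
y ∧ y = 1/2 ∧ 1/2 = 1/2
((y → y) → x) ∨ (y ∧ y) = 1/2 ∨ 1/2 = 1/2
¬¬y → (((y → y) → x) ∨ (y ∧ y)) = 1/2 → 1/2 = 1/2
¬x = ¬0 = 1
¬x ∧ x = 1 ∧ 0 = 0
x ∧ x = 0 ∧ 0 = 0
(x ∧ x) → x = 0 → 0 = 1
(¬x ∧ x) → ((x ∧ x) → x) = 0 → 1 = 1
(¬¬y → (((y → y) → x) ∨ (y ∧ y))) ∧ ((¬x ∧ x) → ((x ∧ x) → x)) = 1/2 ∧ 1 = 1/2
No assignment yields a value below 1/2, so this is the minimum.

1/2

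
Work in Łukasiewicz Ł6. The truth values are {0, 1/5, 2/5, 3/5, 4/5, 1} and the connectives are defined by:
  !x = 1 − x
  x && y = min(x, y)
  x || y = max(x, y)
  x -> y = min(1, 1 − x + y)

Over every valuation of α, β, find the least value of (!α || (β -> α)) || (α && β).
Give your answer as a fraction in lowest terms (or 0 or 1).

3/5

Take α = 2/5, β = 4/5:
!α = !2/5 = 3/5
β -> α = 4/5 -> 2/5 = 3/5
!α || (β -> α) = 3/5 || 3/5 = 3/5
α && β = 2/5 && 4/5 = 2/5
(!α || (β -> α)) || (α && β) = 3/5 || 2/5 = 3/5
No assignment yields a value below 3/5, so this is the minimum.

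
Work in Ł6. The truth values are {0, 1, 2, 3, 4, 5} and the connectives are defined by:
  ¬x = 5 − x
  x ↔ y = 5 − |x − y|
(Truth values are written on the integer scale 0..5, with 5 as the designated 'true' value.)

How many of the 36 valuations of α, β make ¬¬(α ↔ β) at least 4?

16

value 5: 6 assignments (counts)
value 4: 10 assignments (counts)
value 3: 8 assignments
value 2: 6 assignments
value 1: 4 assignments
value 0: 2 assignments
So 16 of the 36 assignments meet the threshold.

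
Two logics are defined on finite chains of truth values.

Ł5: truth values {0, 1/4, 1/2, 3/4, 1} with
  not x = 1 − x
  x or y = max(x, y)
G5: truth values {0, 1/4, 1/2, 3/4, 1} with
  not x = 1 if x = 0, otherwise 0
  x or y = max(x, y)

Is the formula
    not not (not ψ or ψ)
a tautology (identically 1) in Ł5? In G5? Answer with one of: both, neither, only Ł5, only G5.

In Ł5: at ψ = 1/4 the value is 3/4 — not a tautology.
In G5: every assignment gives 1 — tautology.

only G5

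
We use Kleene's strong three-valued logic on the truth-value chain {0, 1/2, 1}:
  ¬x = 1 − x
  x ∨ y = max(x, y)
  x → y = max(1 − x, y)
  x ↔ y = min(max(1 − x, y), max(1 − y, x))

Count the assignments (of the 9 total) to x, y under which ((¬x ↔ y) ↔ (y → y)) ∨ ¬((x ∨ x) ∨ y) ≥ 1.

x = 0, y = 0 ↦ 1  ≥
x = 0, y = 1/2 ↦ 1/2  <
x = 0, y = 1 ↦ 1  ≥
x = 1/2, y = 0 ↦ 1/2  <
x = 1/2, y = 1/2 ↦ 1/2  <
x = 1/2, y = 1 ↦ 1/2  <
x = 1, y = 0 ↦ 1  ≥
x = 1, y = 1/2 ↦ 1/2  <
x = 1, y = 1 ↦ 0  <
So 3 of the 9 assignments meet the threshold.

3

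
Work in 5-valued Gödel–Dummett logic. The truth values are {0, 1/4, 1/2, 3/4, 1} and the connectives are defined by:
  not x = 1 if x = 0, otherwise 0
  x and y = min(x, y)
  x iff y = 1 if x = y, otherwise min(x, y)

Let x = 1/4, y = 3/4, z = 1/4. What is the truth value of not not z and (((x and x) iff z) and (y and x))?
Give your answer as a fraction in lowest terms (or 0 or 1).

1/4

not z = not 1/4 = 0
not not z = not 0 = 1
x and x = 1/4 and 1/4 = 1/4
(x and x) iff z = 1/4 iff 1/4 = 1
y and x = 3/4 and 1/4 = 1/4
((x and x) iff z) and (y and x) = 1 and 1/4 = 1/4
not not z and (((x and x) iff z) and (y and x)) = 1 and 1/4 = 1/4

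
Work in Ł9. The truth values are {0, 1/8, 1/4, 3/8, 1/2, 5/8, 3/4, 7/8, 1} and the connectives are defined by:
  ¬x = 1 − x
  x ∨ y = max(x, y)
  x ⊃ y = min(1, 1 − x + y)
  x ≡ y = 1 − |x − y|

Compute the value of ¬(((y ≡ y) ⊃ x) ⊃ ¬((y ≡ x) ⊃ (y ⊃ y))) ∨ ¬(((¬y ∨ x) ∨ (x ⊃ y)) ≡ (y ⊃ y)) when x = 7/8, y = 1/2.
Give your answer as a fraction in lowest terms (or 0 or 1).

y ≡ y = 1/2 ≡ 1/2 = 1
(y ≡ y) ⊃ x = 1 ⊃ 7/8 = 7/8
y ≡ x = 1/2 ≡ 7/8 = 5/8
y ⊃ y = 1/2 ⊃ 1/2 = 1
(y ≡ x) ⊃ (y ⊃ y) = 5/8 ⊃ 1 = 1
¬((y ≡ x) ⊃ (y ⊃ y)) = ¬1 = 0
((y ≡ y) ⊃ x) ⊃ ¬((y ≡ x) ⊃ (y ⊃ y)) = 7/8 ⊃ 0 = 1/8
¬(((y ≡ y) ⊃ x) ⊃ ¬((y ≡ x) ⊃ (y ⊃ y))) = ¬1/8 = 7/8
¬y = ¬1/2 = 1/2
¬y ∨ x = 1/2 ∨ 7/8 = 7/8
x ⊃ y = 7/8 ⊃ 1/2 = 5/8
(¬y ∨ x) ∨ (x ⊃ y) = 7/8 ∨ 5/8 = 7/8
y ⊃ y = 1/2 ⊃ 1/2 = 1
((¬y ∨ x) ∨ (x ⊃ y)) ≡ (y ⊃ y) = 7/8 ≡ 1 = 7/8
¬(((¬y ∨ x) ∨ (x ⊃ y)) ≡ (y ⊃ y)) = ¬7/8 = 1/8
¬(((y ≡ y) ⊃ x) ⊃ ¬((y ≡ x) ⊃ (y ⊃ y))) ∨ ¬(((¬y ∨ x) ∨ (x ⊃ y)) ≡ (y ⊃ y)) = 7/8 ∨ 1/8 = 7/8

7/8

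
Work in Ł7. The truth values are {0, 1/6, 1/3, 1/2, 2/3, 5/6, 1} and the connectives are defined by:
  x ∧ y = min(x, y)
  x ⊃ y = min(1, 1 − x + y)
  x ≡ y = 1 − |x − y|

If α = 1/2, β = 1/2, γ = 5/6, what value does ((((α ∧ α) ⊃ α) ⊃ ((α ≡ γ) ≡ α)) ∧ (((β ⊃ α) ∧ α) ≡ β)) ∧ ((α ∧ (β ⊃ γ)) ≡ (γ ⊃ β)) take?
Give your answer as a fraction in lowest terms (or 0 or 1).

5/6

α ∧ α = 1/2 ∧ 1/2 = 1/2
(α ∧ α) ⊃ α = 1/2 ⊃ 1/2 = 1
α ≡ γ = 1/2 ≡ 5/6 = 2/3
(α ≡ γ) ≡ α = 2/3 ≡ 1/2 = 5/6
((α ∧ α) ⊃ α) ⊃ ((α ≡ γ) ≡ α) = 1 ⊃ 5/6 = 5/6
β ⊃ α = 1/2 ⊃ 1/2 = 1
(β ⊃ α) ∧ α = 1 ∧ 1/2 = 1/2
((β ⊃ α) ∧ α) ≡ β = 1/2 ≡ 1/2 = 1
(((α ∧ α) ⊃ α) ⊃ ((α ≡ γ) ≡ α)) ∧ (((β ⊃ α) ∧ α) ≡ β) = 5/6 ∧ 1 = 5/6
β ⊃ γ = 1/2 ⊃ 5/6 = 1
α ∧ (β ⊃ γ) = 1/2 ∧ 1 = 1/2
γ ⊃ β = 5/6 ⊃ 1/2 = 2/3
(α ∧ (β ⊃ γ)) ≡ (γ ⊃ β) = 1/2 ≡ 2/3 = 5/6
((((α ∧ α) ⊃ α) ⊃ ((α ≡ γ) ≡ α)) ∧ (((β ⊃ α) ∧ α) ≡ β)) ∧ ((α ∧ (β ⊃ γ)) ≡ (γ ⊃ β)) = 5/6 ∧ 5/6 = 5/6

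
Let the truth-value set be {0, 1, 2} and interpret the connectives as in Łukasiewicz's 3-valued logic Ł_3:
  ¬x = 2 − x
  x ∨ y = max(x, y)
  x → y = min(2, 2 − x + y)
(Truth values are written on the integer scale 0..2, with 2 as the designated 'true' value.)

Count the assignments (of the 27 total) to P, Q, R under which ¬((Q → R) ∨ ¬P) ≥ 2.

1

value 2: 1 assignment (counts)
value 1: 5 assignments
value 0: 21 assignments
So 1 of the 27 assignments meets the threshold.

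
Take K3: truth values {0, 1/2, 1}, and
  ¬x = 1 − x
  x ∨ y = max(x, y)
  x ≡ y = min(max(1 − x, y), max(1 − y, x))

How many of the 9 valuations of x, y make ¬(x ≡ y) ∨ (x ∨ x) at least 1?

4

x = 0, y = 0 ↦ 0  <
x = 0, y = 1/2 ↦ 1/2  <
x = 0, y = 1 ↦ 1  ≥
x = 1/2, y = 0 ↦ 1/2  <
x = 1/2, y = 1/2 ↦ 1/2  <
x = 1/2, y = 1 ↦ 1/2  <
x = 1, y = 0 ↦ 1  ≥
x = 1, y = 1/2 ↦ 1  ≥
x = 1, y = 1 ↦ 1  ≥
So 4 of the 9 assignments meet the threshold.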